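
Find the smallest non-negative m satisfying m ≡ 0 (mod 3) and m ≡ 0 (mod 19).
M = 3 × 19 = 57. M₁ = 19, y₁ ≡ 1 (mod 3). M₂ = 3, y₂ ≡ 13 (mod 19). m = 0×19×1 + 0×3×13 ≡ 0 (mod 57)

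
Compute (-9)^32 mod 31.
Using Fermat: (-9)^{30} ≡ 1 (mod 31). 32 ≡ 2 (mod 30). So (-9)^{32} ≡ (-9)^{2} ≡ 19 (mod 31)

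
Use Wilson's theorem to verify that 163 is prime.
(162)! mod 163 = 162. Since this equals -1 (mod 163), Wilson confirms 163 is prime.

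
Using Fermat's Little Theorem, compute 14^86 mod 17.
By Fermat: 14^{16} ≡ 1 (mod 17). 86 = 5×16 + 6. So 14^{86} ≡ 14^{6} ≡ 15 (mod 17)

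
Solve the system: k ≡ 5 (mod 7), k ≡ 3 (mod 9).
M = 7 × 9 = 63. M₁ = 9, y₁ ≡ 4 (mod 7). M₂ = 7, y₂ ≡ 4 (mod 9). k = 5×9×4 + 3×7×4 ≡ 12 (mod 63)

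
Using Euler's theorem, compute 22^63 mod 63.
By Euler: 22^{36} ≡ 1 (mod 63) since gcd(22, 63) = 1. 63 = 1×36 + 27. So 22^{63} ≡ 22^{27} ≡ 1 (mod 63)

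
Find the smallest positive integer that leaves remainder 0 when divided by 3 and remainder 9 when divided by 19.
M = 3 × 19 = 57. M₁ = 19, y₁ ≡ 1 (mod 3). M₂ = 3, y₂ ≡ 13 (mod 19). k = 0×19×1 + 9×3×13 ≡ 9 (mod 57). The smallest positive such number is 9.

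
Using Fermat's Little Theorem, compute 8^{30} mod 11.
1

By Fermat's Little Theorem, a^(p-1) ≡ 1 (mod p) for prime p and gcd(a, p) = 1
Here p = 11, so 8^10 ≡ 1 (mod 11)
We can reduce the exponent: 30 mod 10 = 0
So 8^30 ≡ 8^0 (mod 11)
Computing: 8^0 mod 11 = 1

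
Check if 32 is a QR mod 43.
By Euler's criterion: 32^{21} ≡ 42 (mod 43). Since this equals -1 (≡ 42), 32 is not a QR.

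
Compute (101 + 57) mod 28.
18

(101 + 57) = 158
158 mod 28 = 18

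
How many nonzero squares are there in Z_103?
For prime 103, there are (p-1)/2 = (103-1)/2 = 51 quadratic residues (excluding 0).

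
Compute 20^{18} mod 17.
9

Using successive squaring:
Binary expansion of 18: 10010
Powers of 20 mod 17 (each is the square of the previous):
  20^1 ≡ 3 (mod 17)
  20^2 ≡ 3² = 9 ≡ 9 (mod 17)
  20^4 ≡ 9² = 81 ≡ 13 (mod 17)
  20^8 ≡ 13² = 169 ≡ 16 (mod 17)
  20^16 ≡ 16² = 256 ≡ 1 (mod 17)
18 = 16 + 2, so 20^18 = 20^16 × 20^2 ≡ 1 × 9 (mod 17)
Multiplying step by step:
  1 × 9 = 9 ≡ 9 (mod 17)
Result: 20^18 ≡ 9 (mod 17)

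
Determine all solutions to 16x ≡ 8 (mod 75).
38

Since gcd(16, 75) = 1 divides 8, a solution exists.
Multiply both sides by the inverse of 16 mod 75:
  16^(-1) mod 75 = 61
  x ≡ 61 × 8 ≡ 488 ≡ 38 (mod 75)
Verification: 16 × 38 = 608 = 8 × 75 + 8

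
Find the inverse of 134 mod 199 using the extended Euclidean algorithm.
Extended GCD: 134(-49) + 199(33) = 1. So 134^(-1) ≡ 150 ≡ 150 (mod 199). Verify: 134 × 150 = 20100 ≡ 1 (mod 199)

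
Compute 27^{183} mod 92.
31

Using successive squaring:
Binary expansion of 183: 10110111
Powers of 27 mod 92 (each is the square of the previous):
  27^1 ≡ 27 (mod 92)
  27^2 ≡ 27² = 729 ≡ 85 (mod 92)
  27^4 ≡ 85² = 7225 ≡ 49 (mod 92)
  27^8 ≡ 49² = 2401 ≡ 9 (mod 92)
  27^16 ≡ 9² = 81 ≡ 81 (mod 92)
  27^32 ≡ 81² = 6561 ≡ 29 (mod 92)
  27^64 ≡ 29² = 841 ≡ 13 (mod 92)
  27^128 ≡ 13² = 169 ≡ 77 (mod 92)
183 = 128 + 32 + 16 + 4 + 2 + 1, so 27^183 = 27^128 × 27^32 × 27^16 × 27^4 × 27^2 × 27^1 ≡ 77 × 29 × 81 × 49 × 85 × 27 (mod 92)
Multiplying step by step:
  77 × 29 = 2233 ≡ 25 (mod 92)
  25 × 81 = 2025 ≡ 1 (mod 92)
  1 × 49 = 49 ≡ 49 (mod 92)
  49 × 85 = 4165 ≡ 25 (mod 92)
  25 × 27 = 675 ≡ 31 (mod 92)
Result: 27^183 ≡ 31 (mod 92)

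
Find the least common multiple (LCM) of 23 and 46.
46

First find GCD(23, 46) using the Euclidean algorithm:
23 = 0 × 46 + 23
46 = 2 × 23 + 0
GCD(23, 46) = 23

LCM formula: LCM(a, b) = (a × b) / GCD(a, b)
LCM(23, 46) = (23 × 46) / 23
LCM(23, 46) = 1058 / 23
LCM(23, 46) = 46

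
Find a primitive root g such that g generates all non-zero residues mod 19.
p - 1 = 18 has prime divisors 2, 3. h is a primitive root mod 19 iff h^(18/q) ≢ 1 (mod 19) for each such q.
h = 2: 2^9 ≡ 18, 2^6 ≡ 7 (mod 19); none is 1, so 2 has order 18 and is a primitive root.
The smallest primitive root mod 19 is g = 2.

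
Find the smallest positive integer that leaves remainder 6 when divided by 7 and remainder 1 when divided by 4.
M = 7 × 4 = 28. M₁ = 4, y₁ ≡ 2 (mod 7). M₂ = 7, y₂ ≡ 3 (mod 4). m = 6×4×2 + 1×7×3 ≡ 13 (mod 28). The smallest positive such number is 13.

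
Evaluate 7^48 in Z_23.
Using Fermat: 7^{22} ≡ 1 (mod 23). 48 ≡ 4 (mod 22). So 7^{48} ≡ 7^{4} ≡ 9 (mod 23)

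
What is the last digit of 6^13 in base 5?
Using Fermat: 6^{4} ≡ 1 (mod 5). 13 ≡ 1 (mod 4). So 6^{13} ≡ 6^{1} ≡ 1 (mod 5)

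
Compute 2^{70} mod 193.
165

Using successive squaring:
Binary expansion of 70: 1000110
Powers of 2 mod 193 (each is the square of the previous):
  2^1 ≡ 2 (mod 193)
  2^2 ≡ 2² = 4 ≡ 4 (mod 193)
  2^4 ≡ 4² = 16 ≡ 16 (mod 193)
  2^8 ≡ 16² = 256 ≡ 63 (mod 193)
  2^16 ≡ 63² = 3969 ≡ 109 (mod 193)
  2^32 ≡ 109² = 11881 ≡ 108 (mod 193)
  2^64 ≡ 108² = 11664 ≡ 84 (mod 193)
70 = 64 + 4 + 2, so 2^70 = 2^64 × 2^4 × 2^2 ≡ 84 × 16 × 4 (mod 193)
Multiplying step by step:
  84 × 16 = 1344 ≡ 186 (mod 193)
  186 × 4 = 744 ≡ 165 (mod 193)
Result: 2^70 ≡ 165 (mod 193)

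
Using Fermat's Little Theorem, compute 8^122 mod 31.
By Fermat: 8^{30} ≡ 1 (mod 31). 122 = 4×30 + 2. So 8^{122} ≡ 8^{2} ≡ 2 (mod 31)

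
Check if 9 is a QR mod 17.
By Euler's criterion: 9^{8} ≡ 1 (mod 17). Since this equals 1, 9 is a QR.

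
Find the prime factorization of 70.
2 × 5 × 7

Divide by primes starting from smallest:
70 ÷ 2 = 35
35 ÷ 5 = 7
7 ÷ 7 = 1

70 = 2 × 5 × 7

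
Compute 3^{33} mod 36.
27

Using successive squaring:
Binary expansion of 33: 100001
Powers of 3 mod 36 (each is the square of the previous):
  3^1 ≡ 3 (mod 36)
  3^2 ≡ 3² = 9 ≡ 9 (mod 36)
  3^4 ≡ 9² = 81 ≡ 9 (mod 36)
  3^8 ≡ 9² = 81 ≡ 9 (mod 36)
  3^16 ≡ 9² = 81 ≡ 9 (mod 36)
  3^32 ≡ 9² = 81 ≡ 9 (mod 36)
33 = 32 + 1, so 3^33 = 3^32 × 3^1 ≡ 9 × 3 (mod 36)
Multiplying step by step:
  9 × 3 = 27 ≡ 27 (mod 36)
Result: 3^33 ≡ 27 (mod 36)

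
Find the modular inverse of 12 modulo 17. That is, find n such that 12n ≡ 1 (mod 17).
10

Using Extended Euclidean Algorithm:
gcd(12, 17) = 1
Bezout coefficients: 12 × -7 + 17 × 5 = 1
So 12 × -7 ≡ 1 (mod 17)
The inverse is -7 mod 17 = 10
Verification: 12 × 10 = 120 = 7 × 17 + 1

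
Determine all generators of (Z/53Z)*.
Primitive roots mod 53: {2, 3, 5, 8, 12, 14, 18, 19, 20, 21, 22, 26, 27, 31, 32, 33, 34, 35, 39, 41, 45, 48, 50, 51}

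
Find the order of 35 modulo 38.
Powers of 35 mod 38: 35^1≡35, 35^2≡9, 35^3≡11, 35^4≡5, 35^5≡23, 35^6≡7, 35^7≡17, 35^8≡25, 35^9≡1. Order = 9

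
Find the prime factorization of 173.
173

Divide by primes starting from smallest:
173 ÷ 173 = 1

173 = 173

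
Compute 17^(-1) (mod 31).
17^(-1) ≡ 11 (mod 31). Verification: 17 × 11 = 187 ≡ 1 (mod 31)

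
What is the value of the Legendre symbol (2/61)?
(2/61) = 2^{30} mod 61 = -1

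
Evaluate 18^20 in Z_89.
Using repeated squaring. 20 = 16 + 4 (binary 10100). Repeated squaring mod 89: 18^1 ≡ 18; 18^2 ≡ 18² = 324 ≡ 57; 18^4 ≡ 57² = 3249 ≡ 45; 18^8 ≡ 45² = 2025 ≡ 67; 18^16 ≡ 67² = 4489 ≡ 39. Multiply: 18^20 = 18^16 × 18^4 ≡ 39 × 45 (mod 89): 39 × 45 = 1755 ≡ 64. So 18^20 ≡ 64 (mod 89).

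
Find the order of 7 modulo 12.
Powers of 7 mod 12: 7^1≡7, 7^2≡1. Order = 2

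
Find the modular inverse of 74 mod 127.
74^(-1) ≡ 115 (mod 127). Verification: 74 × 115 = 8510 ≡ 1 (mod 127)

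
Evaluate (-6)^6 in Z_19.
(-6) ≡ 13 (mod 19). 6 = 4 + 2 (binary 110). Repeated squaring mod 19: 13^1 ≡ 13; 13^2 ≡ 13² = 169 ≡ 17; 13^4 ≡ 17² = 289 ≡ 4. Multiply: (-6)^6 ≡ 13^4 × 13^2 ≡ 4 × 17 (mod 19): 4 × 17 = 68 ≡ 11. So (-6)^6 ≡ 11 (mod 19).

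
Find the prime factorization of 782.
2 × 17 × 23

Divide by primes starting from smallest:
782 ÷ 2 = 391
391 ÷ 17 = 23
23 ÷ 23 = 1

782 = 2 × 17 × 23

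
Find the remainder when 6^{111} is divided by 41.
By Fermat: 6^{40} ≡ 1 (mod 41). 111 = 2×40 + 31. So 6^{111} ≡ 6^{31} ≡ 13 (mod 41)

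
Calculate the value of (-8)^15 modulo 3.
Using Fermat: (-8)^{2} ≡ 1 (mod 3). 15 ≡ 1 (mod 2). So (-8)^{15} ≡ (-8)^{1} ≡ 1 (mod 3)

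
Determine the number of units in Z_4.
2

Prime factorization: 4 = 2^2
Using the formula φ(n) = n × Π(1 - 1/p) for each prime factor p:
φ(4) = 4 × (1 - 1/2)
φ(4) = 2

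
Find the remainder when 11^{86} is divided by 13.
By Fermat: 11^{12} ≡ 1 (mod 13). 86 = 7×12 + 2. So 11^{86} ≡ 11^{2} ≡ 4 (mod 13)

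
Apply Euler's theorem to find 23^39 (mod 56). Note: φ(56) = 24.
By Euler: 23^{24} ≡ 1 (mod 56) since gcd(23, 56) = 1. 39 = 1×24 + 15. So 23^{39} ≡ 23^{15} ≡ 15 (mod 56)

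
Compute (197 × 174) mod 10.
8

(197 × 174) = 34278
34278 mod 10 = 8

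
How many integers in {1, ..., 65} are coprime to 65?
48

Prime factorization: 65 = 5 × 13
Using the formula φ(n) = n × Π(1 - 1/p) for each prime factor p:
φ(65) = 65 × (1 - 1/5) × (1 - 1/13)
φ(65) = 48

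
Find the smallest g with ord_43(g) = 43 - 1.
p - 1 = 42 has prime divisors 2, 3, 7. h is a primitive root mod 43 iff h^(42/q) ≢ 1 (mod 43) for each such q.
h = 2: 2^21 ≡ 42, 2^14 ≡ 1, 2^6 ≡ 21 (mod 43); 2^14 ≡ 1, so not a primitive root.
h = 3: 3^21 ≡ 42, 3^14 ≡ 36, 3^6 ≡ 41 (mod 43); none is 1, so 3 has order 42 and is a primitive root.
The smallest primitive root mod 43 is g = 3.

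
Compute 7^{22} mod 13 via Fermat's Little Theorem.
4

By Fermat's Little Theorem, a^(p-1) ≡ 1 (mod p) for prime p and gcd(a, p) = 1
Here p = 13, so 7^12 ≡ 1 (mod 13)
We can reduce the exponent: 22 mod 12 = 10
So 7^22 ≡ 7^10 (mod 13)
Computing: 7^10 mod 13 = 4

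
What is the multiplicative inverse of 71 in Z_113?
78

Using Extended Euclidean Algorithm:
gcd(71, 113) = 1
Bezout coefficients: 71 × -35 + 113 × 22 = 1
So 71 × -35 ≡ 1 (mod 113)
The inverse is -35 mod 113 = 78
Verification: 71 × 78 = 5538 = 49 × 113 + 1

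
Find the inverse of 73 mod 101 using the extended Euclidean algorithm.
Extended GCD: 73(18) + 101(-13) = 1. So 73^(-1) ≡ 18 ≡ 18 (mod 101). Verify: 73 × 18 = 1314 ≡ 1 (mod 101)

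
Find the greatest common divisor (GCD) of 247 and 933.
1

Using the Euclidean algorithm:
247 = 0 × 933 + 247
933 = 3 × 247 + 192
247 = 1 × 192 + 55
192 = 3 × 55 + 27
55 = 2 × 27 + 1
27 = 27 × 1 + 0

GCD(247, 933) = 1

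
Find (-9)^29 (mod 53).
Using repeated squaring. (-9) ≡ 44 (mod 53). 29 = 16 + 8 + 4 + 1 (binary 11101). Repeated squaring mod 53: 44^1 ≡ 44; 44^2 ≡ 44² = 1936 ≡ 28; 44^4 ≡ 28² = 784 ≡ 42; 44^8 ≡ 42² = 1764 ≡ 15; 44^16 ≡ 15² = 225 ≡ 13. Multiply: (-9)^29 ≡ 44^16 × 44^8 × 44^4 × 44^1 ≡ 13 × 15 × 42 × 44 (mod 53): 13 × 15 = 195 ≡ 36; 36 × 42 = 1512 ≡ 28; 28 × 44 = 1232 ≡ 13. So (-9)^29 ≡ 13 (mod 53).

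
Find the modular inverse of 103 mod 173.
103^(-1) ≡ 42 (mod 173). Verification: 103 × 42 = 4326 ≡ 1 (mod 173)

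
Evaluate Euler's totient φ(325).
240

Prime factorization: 325 = 5^2 × 13
Using the formula φ(n) = n × Π(1 - 1/p) for each prime factor p:
φ(325) = 325 × (1 - 1/5) × (1 - 1/13)
φ(325) = 240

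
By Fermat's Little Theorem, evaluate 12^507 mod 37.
By Fermat: 12^{36} ≡ 1 (mod 37). 507 ≡ 3 (mod 36). So 12^{507} ≡ 12^{3} ≡ 26 (mod 37)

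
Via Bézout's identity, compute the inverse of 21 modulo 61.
Extended GCD: 21(-29) + 61(10) = 1. So 21^(-1) ≡ 32 ≡ 32 (mod 61). Verify: 21 × 32 = 672 ≡ 1 (mod 61)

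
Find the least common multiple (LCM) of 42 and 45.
630

First find GCD(42, 45) using the Euclidean algorithm:
42 = 0 × 45 + 42
45 = 1 × 42 + 3
42 = 14 × 3 + 0
GCD(42, 45) = 3

LCM formula: LCM(a, b) = (a × b) / GCD(a, b)
LCM(42, 45) = (42 × 45) / 3
LCM(42, 45) = 1890 / 3
LCM(42, 45) = 630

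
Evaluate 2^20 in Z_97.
Using repeated squaring. 20 = 16 + 4 (binary 10100). Repeated squaring mod 97: 2^1 ≡ 2; 2^2 ≡ 2² = 4 ≡ 4; 2^4 ≡ 4² = 16 ≡ 16; 2^8 ≡ 16² = 256 ≡ 62; 2^16 ≡ 62² = 3844 ≡ 61. Multiply: 2^20 = 2^16 × 2^4 ≡ 61 × 16 (mod 97): 61 × 16 = 976 ≡ 6. So 2^20 ≡ 6 (mod 97).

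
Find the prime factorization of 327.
3 × 109

Divide by primes starting from smallest:
327 ÷ 3 = 109
109 ÷ 109 = 1

327 = 3 × 109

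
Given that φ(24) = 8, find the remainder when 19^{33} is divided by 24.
By Euler: 19^{8} ≡ 1 (mod 24) since gcd(19, 24) = 1. 33 = 4×8 + 1. So 19^{33} ≡ 19^{1} ≡ 19 (mod 24)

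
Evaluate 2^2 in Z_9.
2 = 2 (binary 10). Repeated squaring mod 9: 2^1 ≡ 2; 2^2 ≡ 2² = 4 ≡ 4. So 2^2 ≡ 4 (mod 9).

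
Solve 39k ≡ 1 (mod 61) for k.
39^(-1) ≡ 36 (mod 61). Verification: 39 × 36 = 1404 ≡ 1 (mod 61)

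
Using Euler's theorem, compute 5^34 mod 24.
By Euler: 5^{8} ≡ 1 (mod 24) since gcd(5, 24) = 1. 34 = 4×8 + 2. So 5^{34} ≡ 5^{2} ≡ 1 (mod 24)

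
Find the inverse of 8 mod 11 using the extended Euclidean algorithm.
Extended GCD: 8(-4) + 11(3) = 1. So 8^(-1) ≡ 7 ≡ 7 (mod 11). Verify: 8 × 7 = 56 ≡ 1 (mod 11)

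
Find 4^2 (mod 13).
2 = 2 (binary 10). Repeated squaring mod 13: 4^1 ≡ 4; 4^2 ≡ 4² = 16 ≡ 3. So 4^2 ≡ 3 (mod 13).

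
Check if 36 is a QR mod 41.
By Euler's criterion: 36^{20} ≡ 1 (mod 41). Since this equals 1, 36 is a QR.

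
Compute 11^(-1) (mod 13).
11^(-1) ≡ 6 (mod 13). Verification: 11 × 6 = 66 ≡ 1 (mod 13)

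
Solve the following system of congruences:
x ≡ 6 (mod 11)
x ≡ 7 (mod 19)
83

Using the Chinese Remainder Theorem:
M = product of moduli = 209
For equation 1: M_1 = 19, 19 ≡ 8 (mod 11), inverse of 19 mod 11 is 7 (check: 8 × 7 = 56 ≡ 1 (mod 11))
For equation 2: M_2 = 11, 11 ≡ 11 (mod 19), inverse of 11 mod 19 is 7 (check: 11 × 7 = 77 ≡ 1 (mod 19))
Combine: x ≡ Σ r_i×M_i×(M_i⁻¹ mod m_i) = 6×19×7 + 7×11×7 = 798 + 539 = 1337
1337 mod 209 = 83
x ≡ 83 (mod 209)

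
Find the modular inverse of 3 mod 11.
3^(-1) ≡ 4 (mod 11). Verification: 3 × 4 = 12 ≡ 1 (mod 11)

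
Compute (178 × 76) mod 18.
10

(178 × 76) = 13528
13528 mod 18 = 10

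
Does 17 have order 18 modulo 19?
p - 1 = 18 has prime divisors 2, 3. Check 17^(18/q) mod 19 for each: 17^(18/2) = 17^9 ≡ 1, 17^(18/3) = 17^6 ≡ 7 (mod 19). Since 17^9 ≡ 1 (mod 19), the order of 17 divides 9 (in fact the order is 9) ≠ 18, so it is not a primitive root.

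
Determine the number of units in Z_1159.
1080

Prime factorization: 1159 = 19 × 61
Using the formula φ(n) = n × Π(1 - 1/p) for each prime factor p:
φ(1159) = 1159 × (1 - 1/19) × (1 - 1/61)
φ(1159) = 1080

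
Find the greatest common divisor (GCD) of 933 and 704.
1

Using the Euclidean algorithm:
933 = 1 × 704 + 229
704 = 3 × 229 + 17
229 = 13 × 17 + 8
17 = 2 × 8 + 1
8 = 8 × 1 + 0

GCD(933, 704) = 1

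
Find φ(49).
42

Prime factorization: 49 = 7^2
Using the formula φ(n) = n × Π(1 - 1/p) for each prime factor p:
φ(49) = 49 × (1 - 1/7)
φ(49) = 42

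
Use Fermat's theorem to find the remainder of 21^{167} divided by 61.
32

By Fermat's Little Theorem, a^(p-1) ≡ 1 (mod p) for prime p and gcd(a, p) = 1
Here p = 61, so 21^60 ≡ 1 (mod 61)
We can reduce the exponent: 167 mod 60 = 47
So 21^167 ≡ 21^47 (mod 61)
Computing: 21^47 mod 61 = 32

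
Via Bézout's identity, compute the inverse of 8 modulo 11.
Extended GCD: 8(-4) + 11(3) = 1. So 8^(-1) ≡ 7 ≡ 7 (mod 11). Verify: 8 × 7 = 56 ≡ 1 (mod 11)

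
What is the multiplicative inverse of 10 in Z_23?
7

Using Extended Euclidean Algorithm:
gcd(10, 23) = 1
Bezout coefficients: 10 × 7 + 23 × -3 = 1
So 10 × 7 ≡ 1 (mod 23)
The inverse is 7 mod 23 = 7
Verification: 10 × 7 = 70 = 3 × 23 + 1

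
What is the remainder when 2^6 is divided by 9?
6 = 4 + 2 (binary 110). Repeated squaring mod 9: 2^1 ≡ 2; 2^2 ≡ 2² = 4 ≡ 4; 2^4 ≡ 4² = 16 ≡ 7. Multiply: 2^6 = 2^4 × 2^2 ≡ 7 × 4 (mod 9): 7 × 4 = 28 ≡ 1. So 2^6 ≡ 1 (mod 9).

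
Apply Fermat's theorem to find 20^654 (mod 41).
By Fermat: 20^{40} ≡ 1 (mod 41). 654 ≡ 14 (mod 40). So 20^{654} ≡ 20^{14} ≡ 23 (mod 41)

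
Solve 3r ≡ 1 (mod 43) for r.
3^(-1) ≡ 29 (mod 43). Verification: 3 × 29 = 87 ≡ 1 (mod 43)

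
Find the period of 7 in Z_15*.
Powers of 7 mod 15: 7^1≡7, 7^2≡4, 7^3≡13, 7^4≡1. Order = 4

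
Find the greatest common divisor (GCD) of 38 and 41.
1

Using the Euclidean algorithm:
38 = 0 × 41 + 38
41 = 1 × 38 + 3
38 = 12 × 3 + 2
3 = 1 × 2 + 1
2 = 2 × 1 + 0

GCD(38, 41) = 1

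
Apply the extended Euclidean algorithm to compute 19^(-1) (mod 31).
Extended GCD: 19(-13) + 31(8) = 1. So 19^(-1) ≡ 18 ≡ 18 (mod 31). Verify: 19 × 18 = 342 ≡ 1 (mod 31)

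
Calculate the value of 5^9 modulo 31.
9 = 8 + 1 (binary 1001). Repeated squaring mod 31: 5^1 ≡ 5; 5^2 ≡ 5² = 25 ≡ 25; 5^4 ≡ 25² = 625 ≡ 5; 5^8 ≡ 5² = 25 ≡ 25. Multiply: 5^9 = 5^8 × 5^1 ≡ 25 × 5 (mod 31): 25 × 5 = 125 ≡ 1. So 5^9 ≡ 1 (mod 31).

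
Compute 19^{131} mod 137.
7

Using successive squaring:
Binary expansion of 131: 10000011
Powers of 19 mod 137 (each is the square of the previous):
  19^1 ≡ 19 (mod 137)
  19^2 ≡ 19² = 361 ≡ 87 (mod 137)
  19^4 ≡ 87² = 7569 ≡ 34 (mod 137)
  19^8 ≡ 34² = 1156 ≡ 60 (mod 137)
  19^16 ≡ 60² = 3600 ≡ 38 (mod 137)
  19^32 ≡ 38² = 1444 ≡ 74 (mod 137)
  19^64 ≡ 74² = 5476 ≡ 133 (mod 137)
  19^128 ≡ 133² = 17689 ≡ 16 (mod 137)
131 = 128 + 2 + 1, so 19^131 = 19^128 × 19^2 × 19^1 ≡ 16 × 87 × 19 (mod 137)
Multiplying step by step:
  16 × 87 = 1392 ≡ 22 (mod 137)
  22 × 19 = 418 ≡ 7 (mod 137)
Result: 19^131 ≡ 7 (mod 137)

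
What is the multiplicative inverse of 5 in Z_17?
7

Using Extended Euclidean Algorithm:
gcd(5, 17) = 1
Bezout coefficients: 5 × 7 + 17 × -2 = 1
So 5 × 7 ≡ 1 (mod 17)
The inverse is 7 mod 17 = 7
Verification: 5 × 7 = 35 = 2 × 17 + 1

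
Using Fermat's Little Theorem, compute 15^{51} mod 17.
9

By Fermat's Little Theorem, a^(p-1) ≡ 1 (mod p) for prime p and gcd(a, p) = 1
Here p = 17, so 15^16 ≡ 1 (mod 17)
We can reduce the exponent: 51 mod 16 = 3
So 15^51 ≡ 15^3 (mod 17)
Computing: 15^3 mod 17 = 9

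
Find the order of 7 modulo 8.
Powers of 7 mod 8: 7^1≡7, 7^2≡1. Order = 2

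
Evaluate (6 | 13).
(6/13) = 6^{6} mod 13 = -1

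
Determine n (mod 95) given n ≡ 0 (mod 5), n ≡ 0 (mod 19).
0

Using the Chinese Remainder Theorem:
M = product of moduli = 95
For equation 1: M_1 = 19, 19 ≡ 4 (mod 5), inverse of 19 mod 5 is 4 (check: 4 × 4 = 16 ≡ 1 (mod 5))
For equation 2: M_2 = 5, 5 ≡ 5 (mod 19), inverse of 5 mod 19 is 4 (check: 5 × 4 = 20 ≡ 1 (mod 19))
Combine: n ≡ Σ r_i×M_i×(M_i⁻¹ mod m_i) = 0×19×4 + 0×5×4 = 0 + 0 = 0
0 mod 95 = 0
n ≡ 0 (mod 95)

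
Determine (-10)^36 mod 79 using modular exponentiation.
Using repeated squaring. (-10) ≡ 69 (mod 79). 36 = 32 + 4 (binary 100100). Repeated squaring mod 79: 69^1 ≡ 69; 69^2 ≡ 69² = 4761 ≡ 21; 69^4 ≡ 21² = 441 ≡ 46; 69^8 ≡ 46² = 2116 ≡ 62; 69^16 ≡ 62² = 3844 ≡ 52; 69^32 ≡ 52² = 2704 ≡ 18. Multiply: (-10)^36 ≡ 69^32 × 69^4 ≡ 18 × 46 (mod 79): 18 × 46 = 828 ≡ 38. So (-10)^36 ≡ 38 (mod 79).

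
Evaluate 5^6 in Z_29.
6 = 4 + 2 (binary 110). Repeated squaring mod 29: 5^1 ≡ 5; 5^2 ≡ 5² = 25 ≡ 25; 5^4 ≡ 25² = 625 ≡ 16. Multiply: 5^6 = 5^4 × 5^2 ≡ 16 × 25 (mod 29): 16 × 25 = 400 ≡ 23. So 5^6 ≡ 23 (mod 29).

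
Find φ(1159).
1080

Prime factorization: 1159 = 19 × 61
Using the formula φ(n) = n × Π(1 - 1/p) for each prime factor p:
φ(1159) = 1159 × (1 - 1/19) × (1 - 1/61)
φ(1159) = 1080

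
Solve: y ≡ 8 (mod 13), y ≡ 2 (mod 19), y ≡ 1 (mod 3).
M = 13 × 19 × 3 = 741. M₁ = 57, y₁ ≡ 8 (mod 13). M₂ = 39, y₂ ≡ 1 (mod 19). M₃ = 247, y₃ ≡ 1 (mod 3). y = 8×57×8 + 2×39×1 + 1×247×1 ≡ 268 (mod 741)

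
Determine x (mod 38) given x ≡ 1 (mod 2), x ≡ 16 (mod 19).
35

Using the Chinese Remainder Theorem:
M = product of moduli = 38
For equation 1: M_1 = 19, 19 ≡ 1 (mod 2), inverse of 19 mod 2 is 1 (check: 1 × 1 = 1 ≡ 1 (mod 2))
For equation 2: M_2 = 2, 2 ≡ 2 (mod 19), inverse of 2 mod 19 is 10 (check: 2 × 10 = 20 ≡ 1 (mod 19))
Combine: x ≡ Σ r_i×M_i×(M_i⁻¹ mod m_i) = 1×19×1 + 16×2×10 = 19 + 320 = 339
339 mod 38 = 35
x ≡ 35 (mod 38)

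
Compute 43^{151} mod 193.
9

Using successive squaring:
Binary expansion of 151: 10010111
Powers of 43 mod 193 (each is the square of the previous):
  43^1 ≡ 43 (mod 193)
  43^2 ≡ 43² = 1849 ≡ 112 (mod 193)
  43^4 ≡ 112² = 12544 ≡ 192 (mod 193)
  43^8 ≡ 192² = 36864 ≡ 1 (mod 193)
  43^16 ≡ 1² = 1 ≡ 1 (mod 193)
  43^32 ≡ 1² = 1 ≡ 1 (mod 193)
  43^64 ≡ 1² = 1 ≡ 1 (mod 193)
  43^128 ≡ 1² = 1 ≡ 1 (mod 193)
151 = 128 + 16 + 4 + 2 + 1, so 43^151 = 43^128 × 43^16 × 43^4 × 43^2 × 43^1 ≡ 1 × 1 × 192 × 112 × 43 (mod 193)
Multiplying step by step:
  1 × 1 = 1 ≡ 1 (mod 193)
  1 × 192 = 192 ≡ 192 (mod 193)
  192 × 112 = 21504 ≡ 81 (mod 193)
  81 × 43 = 3483 ≡ 9 (mod 193)
Result: 43^151 ≡ 9 (mod 193)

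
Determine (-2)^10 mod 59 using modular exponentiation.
(-2) ≡ 57 (mod 59). 10 = 8 + 2 (binary 1010). Repeated squaring mod 59: 57^1 ≡ 57; 57^2 ≡ 57² = 3249 ≡ 4; 57^4 ≡ 4² = 16 ≡ 16; 57^8 ≡ 16² = 256 ≡ 20. Multiply: (-2)^10 ≡ 57^8 × 57^2 ≡ 20 × 4 (mod 59): 20 × 4 = 80 ≡ 21. So (-2)^10 ≡ 21 (mod 59).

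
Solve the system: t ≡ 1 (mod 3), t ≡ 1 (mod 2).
M = 3 × 2 = 6. M₁ = 2, y₁ ≡ 2 (mod 3). M₂ = 3, y₂ ≡ 1 (mod 2). t = 1×2×2 + 1×3×1 ≡ 1 (mod 6)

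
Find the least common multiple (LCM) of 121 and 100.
12100

First find GCD(121, 100) using the Euclidean algorithm:
121 = 1 × 100 + 21
100 = 4 × 21 + 16
21 = 1 × 16 + 5
16 = 3 × 5 + 1
5 = 5 × 1 + 0
GCD(121, 100) = 1

LCM formula: LCM(a, b) = (a × b) / GCD(a, b)
LCM(121, 100) = (121 × 100) / 1
LCM(121, 100) = 12100 / 1
LCM(121, 100) = 12100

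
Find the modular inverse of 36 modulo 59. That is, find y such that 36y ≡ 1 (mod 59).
41

Using Extended Euclidean Algorithm:
gcd(36, 59) = 1
Bezout coefficients: 36 × -18 + 59 × 11 = 1
So 36 × -18 ≡ 1 (mod 59)
The inverse is -18 mod 59 = 41
Verification: 36 × 41 = 1476 = 25 × 59 + 1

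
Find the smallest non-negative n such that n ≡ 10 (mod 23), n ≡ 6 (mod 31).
378

Using the Chinese Remainder Theorem:
M = product of moduli = 713
For equation 1: M_1 = 31, 31 ≡ 8 (mod 23), inverse of 31 mod 23 is 3 (check: 8 × 3 = 24 ≡ 1 (mod 23))
For equation 2: M_2 = 23, 23 ≡ 23 (mod 31), inverse of 23 mod 31 is 27 (check: 23 × 27 = 621 ≡ 1 (mod 31))
Combine: n ≡ Σ r_i×M_i×(M_i⁻¹ mod m_i) = 10×31×3 + 6×23×27 = 930 + 3726 = 4656
4656 mod 713 = 378
n ≡ 378 (mod 713)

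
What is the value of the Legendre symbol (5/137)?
(5/137) = 5^{68} mod 137 = -1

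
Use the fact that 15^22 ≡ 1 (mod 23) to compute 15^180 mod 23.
By Fermat: 15^{22} ≡ 1 (mod 23). 180 = 8×22 + 4. So 15^{180} ≡ 15^{4} ≡ 2 (mod 23)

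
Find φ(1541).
1452

Prime factorization: 1541 = 23 × 67
Using the formula φ(n) = n × Π(1 - 1/p) for each prime factor p:
φ(1541) = 1541 × (1 - 1/23) × (1 - 1/67)
φ(1541) = 1452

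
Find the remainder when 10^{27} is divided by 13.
By Fermat: 10^{12} ≡ 1 (mod 13). 27 = 2×12 + 3. So 10^{27} ≡ 10^{3} ≡ 12 (mod 13)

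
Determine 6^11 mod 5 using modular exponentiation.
Using Fermat: 6^{4} ≡ 1 (mod 5). 11 ≡ 3 (mod 4). So 6^{11} ≡ 6^{3} ≡ 1 (mod 5)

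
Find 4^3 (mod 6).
3 = 2 + 1 (binary 11). Repeated squaring mod 6: 4^1 ≡ 4; 4^2 ≡ 4² = 16 ≡ 4. Multiply: 4^3 = 4^2 × 4^1 ≡ 4 × 4 (mod 6): 4 × 4 = 16 ≡ 4. So 4^3 ≡ 4 (mod 6).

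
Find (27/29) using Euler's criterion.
(27/29) = 27^{14} mod 29 = -1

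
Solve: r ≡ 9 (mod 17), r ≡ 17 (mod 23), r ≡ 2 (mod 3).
M = 17 × 23 × 3 = 1173. M₁ = 69, y₁ ≡ 1 (mod 17). M₂ = 51, y₂ ≡ 14 (mod 23). M₃ = 391, y₃ ≡ 1 (mod 3). r = 9×69×1 + 17×51×14 + 2×391×1 ≡ 638 (mod 1173)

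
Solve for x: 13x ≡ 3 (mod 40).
31

Since gcd(13, 40) = 1 divides 3, a solution exists.
Multiply both sides by the inverse of 13 mod 40:
  13^(-1) mod 40 = 37
  x ≡ 37 × 3 ≡ 111 ≡ 31 (mod 40)
Verification: 13 × 31 = 403 = 10 × 40 + 3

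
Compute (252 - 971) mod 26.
9

(252 - 971) = -719
-719 mod 26 = 9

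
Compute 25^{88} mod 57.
28

Using successive squaring:
Binary expansion of 88: 1011000
Powers of 25 mod 57 (each is the square of the previous):
  25^1 ≡ 25 (mod 57)
  25^2 ≡ 25² = 625 ≡ 55 (mod 57)
  25^4 ≡ 55² = 3025 ≡ 4 (mod 57)
  25^8 ≡ 4² = 16 ≡ 16 (mod 57)
  25^16 ≡ 16² = 256 ≡ 28 (mod 57)
  25^32 ≡ 28² = 784 ≡ 43 (mod 57)
  25^64 ≡ 43² = 1849 ≡ 25 (mod 57)
88 = 64 + 16 + 8, so 25^88 = 25^64 × 25^16 × 25^8 ≡ 25 × 28 × 16 (mod 57)
Multiplying step by step:
  25 × 28 = 700 ≡ 16 (mod 57)
  16 × 16 = 256 ≡ 28 (mod 57)
Result: 25^88 ≡ 28 (mod 57)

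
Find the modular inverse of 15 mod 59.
15^(-1) ≡ 4 (mod 59). Verification: 15 × 4 = 60 ≡ 1 (mod 59)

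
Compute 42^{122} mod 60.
24

Using successive squaring:
Binary expansion of 122: 1111010
Powers of 42 mod 60 (each is the square of the previous):
  42^1 ≡ 42 (mod 60)
  42^2 ≡ 42² = 1764 ≡ 24 (mod 60)
  42^4 ≡ 24² = 576 ≡ 36 (mod 60)
  42^8 ≡ 36² = 1296 ≡ 36 (mod 60)
  42^16 ≡ 36² = 1296 ≡ 36 (mod 60)
  42^32 ≡ 36² = 1296 ≡ 36 (mod 60)
  42^64 ≡ 36² = 1296 ≡ 36 (mod 60)
122 = 64 + 32 + 16 + 8 + 2, so 42^122 = 42^64 × 42^32 × 42^16 × 42^8 × 42^2 ≡ 36 × 36 × 36 × 36 × 24 (mod 60)
Multiplying step by step:
  36 × 36 = 1296 ≡ 36 (mod 60)
  36 × 36 = 1296 ≡ 36 (mod 60)
  36 × 36 = 1296 ≡ 36 (mod 60)
  36 × 24 = 864 ≡ 24 (mod 60)
Result: 42^122 ≡ 24 (mod 60)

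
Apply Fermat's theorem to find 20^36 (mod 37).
By Fermat's Little Theorem, 20^{36} ≡ 1 (mod 37) since 37 is prime and gcd(20, 37) = 1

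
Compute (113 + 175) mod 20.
8

(113 + 175) = 288
288 mod 20 = 8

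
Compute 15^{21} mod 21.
15

Using successive squaring:
Binary expansion of 21: 10101
Powers of 15 mod 21 (each is the square of the previous):
  15^1 ≡ 15 (mod 21)
  15^2 ≡ 15² = 225 ≡ 15 (mod 21)
  15^4 ≡ 15² = 225 ≡ 15 (mod 21)
  15^8 ≡ 15² = 225 ≡ 15 (mod 21)
  15^16 ≡ 15² = 225 ≡ 15 (mod 21)
21 = 16 + 4 + 1, so 15^21 = 15^16 × 15^4 × 15^1 ≡ 15 × 15 × 15 (mod 21)
Multiplying step by step:
  15 × 15 = 225 ≡ 15 (mod 21)
  15 × 15 = 225 ≡ 15 (mod 21)
Result: 15^21 ≡ 15 (mod 21)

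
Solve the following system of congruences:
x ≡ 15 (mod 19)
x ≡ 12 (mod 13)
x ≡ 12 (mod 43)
9515

Using the Chinese Remainder Theorem:
M = product of moduli = 10621
For equation 1: M_1 = 559, 559 ≡ 8 (mod 19), inverse of 559 mod 19 is 12 (check: 8 × 12 = 96 ≡ 1 (mod 19))
For equation 2: M_2 = 817, 817 ≡ 11 (mod 13), inverse of 817 mod 13 is 6 (check: 11 × 6 = 66 ≡ 1 (mod 13))
For equation 3: M_3 = 247, 247 ≡ 32 (mod 43), inverse of 247 mod 43 is 39 (check: 32 × 39 = 1248 ≡ 1 (mod 43))
Combine: x ≡ Σ r_i×M_i×(M_i⁻¹ mod m_i) = 15×559×12 + 12×817×6 + 12×247×39 = 100620 + 58824 + 115596 = 275040
275040 mod 10621 = 9515
x ≡ 9515 (mod 10621)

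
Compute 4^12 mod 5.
Using Fermat: 4^{4} ≡ 1 (mod 5). 12 ≡ 0 (mod 4). So 4^{12} ≡ 4^{0} ≡ 1 (mod 5)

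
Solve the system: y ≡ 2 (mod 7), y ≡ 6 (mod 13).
M = 7 × 13 = 91. M₁ = 13, y₁ ≡ 6 (mod 7). M₂ = 7, y₂ ≡ 2 (mod 13). y = 2×13×6 + 6×7×2 ≡ 58 (mod 91)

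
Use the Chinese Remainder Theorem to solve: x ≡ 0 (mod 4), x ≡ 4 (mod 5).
M = 4 × 5 = 20. M₁ = 5, y₁ ≡ 1 (mod 4). M₂ = 4, y₂ ≡ 4 (mod 5). x = 0×5×1 + 4×4×4 ≡ 4 (mod 20)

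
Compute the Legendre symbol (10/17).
(10/17) = 10^{8} mod 17 = -1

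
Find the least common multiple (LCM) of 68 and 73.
4964

First find GCD(68, 73) using the Euclidean algorithm:
68 = 0 × 73 + 68
73 = 1 × 68 + 5
68 = 13 × 5 + 3
5 = 1 × 3 + 2
3 = 1 × 2 + 1
2 = 2 × 1 + 0
GCD(68, 73) = 1

LCM formula: LCM(a, b) = (a × b) / GCD(a, b)
LCM(68, 73) = (68 × 73) / 1
LCM(68, 73) = 4964 / 1
LCM(68, 73) = 4964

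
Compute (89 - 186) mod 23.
18

(89 - 186) = -97
-97 mod 23 = 18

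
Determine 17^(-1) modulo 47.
17^(-1) ≡ 36 (mod 47). Verification: 17 × 36 = 612 ≡ 1 (mod 47)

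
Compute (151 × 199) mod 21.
19

(151 × 199) = 30049
30049 mod 21 = 19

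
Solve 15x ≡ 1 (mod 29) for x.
15^(-1) ≡ 2 (mod 29). Verification: 15 × 2 = 30 ≡ 1 (mod 29)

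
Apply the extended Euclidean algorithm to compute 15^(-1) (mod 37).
Extended GCD: 15(5) + 37(-2) = 1. So 15^(-1) ≡ 5 ≡ 5 (mod 37). Verify: 15 × 5 = 75 ≡ 1 (mod 37)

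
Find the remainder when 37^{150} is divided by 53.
By Fermat: 37^{52} ≡ 1 (mod 53). 150 = 2×52 + 46. So 37^{150} ≡ 37^{46} ≡ 49 (mod 53)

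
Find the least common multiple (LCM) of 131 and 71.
9301

First find GCD(131, 71) using the Euclidean algorithm:
131 = 1 × 71 + 60
71 = 1 × 60 + 11
60 = 5 × 11 + 5
11 = 2 × 5 + 1
5 = 5 × 1 + 0
GCD(131, 71) = 1

LCM formula: LCM(a, b) = (a × b) / GCD(a, b)
LCM(131, 71) = (131 × 71) / 1
LCM(131, 71) = 9301 / 1
LCM(131, 71) = 9301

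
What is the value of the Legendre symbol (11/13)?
(11/13) = 11^{6} mod 13 = -1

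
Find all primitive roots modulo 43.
Primitive roots mod 43: {3, 5, 12, 18, 19, 20, 26, 28, 29, 30, 33, 34}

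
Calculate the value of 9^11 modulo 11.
Using Fermat: 9^{10} ≡ 1 (mod 11). 11 ≡ 1 (mod 10). So 9^{11} ≡ 9^{1} ≡ 9 (mod 11)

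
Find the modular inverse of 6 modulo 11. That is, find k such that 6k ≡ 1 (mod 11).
2

Using Extended Euclidean Algorithm:
gcd(6, 11) = 1
Bezout coefficients: 6 × 2 + 11 × -1 = 1
So 6 × 2 ≡ 1 (mod 11)
The inverse is 2 mod 11 = 2
Verification: 6 × 2 = 12 = 1 × 11 + 1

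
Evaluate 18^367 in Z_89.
Using Fermat: 18^{88} ≡ 1 (mod 89). 367 ≡ 15 (mod 88). So 18^{367} ≡ 18^{15} ≡ 17 (mod 89)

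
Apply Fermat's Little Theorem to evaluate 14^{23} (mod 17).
6

By Fermat's Little Theorem, a^(p-1) ≡ 1 (mod p) for prime p and gcd(a, p) = 1
Here p = 17, so 14^16 ≡ 1 (mod 17)
We can reduce the exponent: 23 mod 16 = 7
So 14^23 ≡ 14^7 (mod 17)
Computing: 14^7 mod 17 = 6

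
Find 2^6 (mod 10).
6 = 4 + 2 (binary 110). Repeated squaring mod 10: 2^1 ≡ 2; 2^2 ≡ 2² = 4 ≡ 4; 2^4 ≡ 4² = 16 ≡ 6. Multiply: 2^6 = 2^4 × 2^2 ≡ 6 × 4 (mod 10): 6 × 4 = 24 ≡ 4. So 2^6 ≡ 4 (mod 10).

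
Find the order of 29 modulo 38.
Powers of 29 mod 38: 29^1≡29, 29^2≡5, 29^3≡31, 29^4≡25, 29^5≡3, 29^6≡11, 29^7≡15, 29^8≡17, 29^9≡37, 29^10≡9, 29^11≡33, 29^12≡7, 29^13≡13, 29^14≡35, 29^15≡27, 29^16≡23, 29^17≡21, 29^18≡1. Order = 18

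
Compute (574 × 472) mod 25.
3

(574 × 472) = 270928
270928 mod 25 = 3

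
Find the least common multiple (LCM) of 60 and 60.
60

First find GCD(60, 60) using the Euclidean algorithm:
60 = 1 × 60 + 0
GCD(60, 60) = 60

LCM formula: LCM(a, b) = (a × b) / GCD(a, b)
LCM(60, 60) = (60 × 60) / 60
LCM(60, 60) = 3600 / 60
LCM(60, 60) = 60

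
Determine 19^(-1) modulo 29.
19^(-1) ≡ 26 (mod 29). Verification: 19 × 26 = 494 ≡ 1 (mod 29)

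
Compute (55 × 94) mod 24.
10

(55 × 94) = 5170
5170 mod 24 = 10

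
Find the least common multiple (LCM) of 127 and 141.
17907

First find GCD(127, 141) using the Euclidean algorithm:
127 = 0 × 141 + 127
141 = 1 × 127 + 14
127 = 9 × 14 + 1
14 = 14 × 1 + 0
GCD(127, 141) = 1

LCM formula: LCM(a, b) = (a × b) / GCD(a, b)
LCM(127, 141) = (127 × 141) / 1
LCM(127, 141) = 17907 / 1
LCM(127, 141) = 17907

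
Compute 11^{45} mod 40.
11

Using successive squaring:
Binary expansion of 45: 101101
Powers of 11 mod 40 (each is the square of the previous):
  11^1 ≡ 11 (mod 40)
  11^2 ≡ 11² = 121 ≡ 1 (mod 40)
  11^4 ≡ 1² = 1 ≡ 1 (mod 40)
  11^8 ≡ 1² = 1 ≡ 1 (mod 40)
  11^16 ≡ 1² = 1 ≡ 1 (mod 40)
  11^32 ≡ 1² = 1 ≡ 1 (mod 40)
45 = 32 + 8 + 4 + 1, so 11^45 = 11^32 × 11^8 × 11^4 × 11^1 ≡ 1 × 1 × 1 × 11 (mod 40)
Multiplying step by step:
  1 × 1 = 1 ≡ 1 (mod 40)
  1 × 1 = 1 ≡ 1 (mod 40)
  1 × 11 = 11 ≡ 11 (mod 40)
Result: 11^45 ≡ 11 (mod 40)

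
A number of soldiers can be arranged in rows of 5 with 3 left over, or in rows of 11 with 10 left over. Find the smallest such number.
M = 5 × 11 = 55. M₁ = 11, y₁ ≡ 1 (mod 5). M₂ = 5, y₂ ≡ 9 (mod 11). r = 3×11×1 + 10×5×9 ≡ 43 (mod 55). The smallest positive such number is 43.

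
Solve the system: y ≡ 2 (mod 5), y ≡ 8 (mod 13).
M = 5 × 13 = 65. M₁ = 13, y₁ ≡ 2 (mod 5). M₂ = 5, y₂ ≡ 8 (mod 13). y = 2×13×2 + 8×5×8 ≡ 47 (mod 65)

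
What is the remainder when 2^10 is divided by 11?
10 = 8 + 2 (binary 1010). Repeated squaring mod 11: 2^1 ≡ 2; 2^2 ≡ 2² = 4 ≡ 4; 2^4 ≡ 4² = 16 ≡ 5; 2^8 ≡ 5² = 25 ≡ 3. Multiply: 2^10 = 2^8 × 2^2 ≡ 3 × 4 (mod 11): 3 × 4 = 12 ≡ 1. So 2^10 ≡ 1 (mod 11).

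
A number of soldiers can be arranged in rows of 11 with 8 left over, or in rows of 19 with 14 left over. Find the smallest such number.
M = 11 × 19 = 209. M₁ = 19, y₁ ≡ 7 (mod 11). M₂ = 11, y₂ ≡ 7 (mod 19). n = 8×19×7 + 14×11×7 ≡ 52 (mod 209). The smallest positive such number is 52.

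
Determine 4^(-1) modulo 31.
4^(-1) ≡ 8 (mod 31). Verification: 4 × 8 = 32 ≡ 1 (mod 31)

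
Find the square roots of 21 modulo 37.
The square roots of 21 mod 37 are 13 and 24. Verify: 13² = 169 ≡ 21 (mod 37)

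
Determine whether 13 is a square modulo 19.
By Euler's criterion: 13^{9} ≡ 18 (mod 19). Since this equals -1 (≡ 18), 13 is not a QR.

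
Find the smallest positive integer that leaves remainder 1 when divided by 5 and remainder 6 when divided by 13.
M = 5 × 13 = 65. M₁ = 13, y₁ ≡ 2 (mod 5). M₂ = 5, y₂ ≡ 8 (mod 13). z = 1×13×2 + 6×5×8 ≡ 6 (mod 65). The smallest positive such number is 6.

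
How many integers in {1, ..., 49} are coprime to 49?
42

Prime factorization: 49 = 7^2
Using the formula φ(n) = n × Π(1 - 1/p) for each prime factor p:
φ(49) = 49 × (1 - 1/7)
φ(49) = 42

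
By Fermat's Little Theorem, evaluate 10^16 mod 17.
By Fermat's Little Theorem, 10^{16} ≡ 1 (mod 17) since 17 is prime and gcd(10, 17) = 1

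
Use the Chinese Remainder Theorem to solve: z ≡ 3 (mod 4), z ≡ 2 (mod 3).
M = 4 × 3 = 12. M₁ = 3, y₁ ≡ 3 (mod 4). M₂ = 4, y₂ ≡ 1 (mod 3). z = 3×3×3 + 2×4×1 ≡ 11 (mod 12)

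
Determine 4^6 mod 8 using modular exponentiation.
6 = 4 + 2 (binary 110). Repeated squaring mod 8: 4^1 ≡ 4; 4^2 ≡ 4² = 16 ≡ 0; 4^4 ≡ 0² = 0 ≡ 0. Multiply: 4^6 = 4^4 × 4^2 ≡ 0 × 0 (mod 8): 0 × 0 = 0 ≡ 0. So 4^6 ≡ 0 (mod 8).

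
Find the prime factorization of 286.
2 × 11 × 13

Divide by primes starting from smallest:
286 ÷ 2 = 143
143 ÷ 11 = 13
13 ÷ 13 = 1

286 = 2 × 11 × 13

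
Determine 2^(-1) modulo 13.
2^(-1) ≡ 7 (mod 13). Verification: 2 × 7 = 14 ≡ 1 (mod 13)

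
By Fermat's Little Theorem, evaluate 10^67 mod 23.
By Fermat: 10^{22} ≡ 1 (mod 23). 67 = 3×22 + 1. So 10^{67} ≡ 10^{1} ≡ 10 (mod 23)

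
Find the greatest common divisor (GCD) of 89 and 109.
1

Using the Euclidean algorithm:
89 = 0 × 109 + 89
109 = 1 × 89 + 20
89 = 4 × 20 + 9
20 = 2 × 9 + 2
9 = 4 × 2 + 1
2 = 2 × 1 + 0

GCD(89, 109) = 1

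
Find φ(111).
72

Prime factorization: 111 = 3 × 37
Using the formula φ(n) = n × Π(1 - 1/p) for each prime factor p:
φ(111) = 111 × (1 - 1/3) × (1 - 1/37)
φ(111) = 72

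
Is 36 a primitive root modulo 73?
No

To verify, check if 36^(72/q) ≢ 1 (mod 73) for each prime divisor q of 72
Divisors of 72 = 72: [1, 2, 3, 4, 6, 8, 9, 12, 18, 24, 36, 72]
  36^(72/2) = 36^36 ≡ 1 (mod 73)
  36^(72/3) = 36^24 ≡ 8 (mod 73)
Conclusion: 36 is not a primitive root modulo 73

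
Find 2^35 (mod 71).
Using repeated squaring. 35 = 32 + 2 + 1 (binary 100011). Repeated squaring mod 71: 2^1 ≡ 2; 2^2 ≡ 2² = 4 ≡ 4; 2^4 ≡ 4² = 16 ≡ 16; 2^8 ≡ 16² = 256 ≡ 43; 2^16 ≡ 43² = 1849 ≡ 3; 2^32 ≡ 3² = 9 ≡ 9. Multiply: 2^35 = 2^32 × 2^2 × 2^1 ≡ 9 × 4 × 2 (mod 71): 9 × 4 = 36 ≡ 36; 36 × 2 = 72 ≡ 1. So 2^35 ≡ 1 (mod 71).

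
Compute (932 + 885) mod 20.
17

(932 + 885) = 1817
1817 mod 20 = 17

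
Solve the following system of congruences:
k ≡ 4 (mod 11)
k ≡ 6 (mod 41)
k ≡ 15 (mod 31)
11609

Using the Chinese Remainder Theorem:
M = product of moduli = 13981
For equation 1: M_1 = 1271, 1271 ≡ 6 (mod 11), inverse of 1271 mod 11 is 2 (check: 6 × 2 = 12 ≡ 1 (mod 11))
For equation 2: M_2 = 341, 341 ≡ 13 (mod 41), inverse of 341 mod 41 is 19 (check: 13 × 19 = 247 ≡ 1 (mod 41))
For equation 3: M_3 = 451, 451 ≡ 17 (mod 31), inverse of 451 mod 31 is 11 (check: 17 × 11 = 187 ≡ 1 (mod 31))
Combine: k ≡ Σ r_i×M_i×(M_i⁻¹ mod m_i) = 4×1271×2 + 6×341×19 + 15×451×11 = 10168 + 38874 + 74415 = 123457
123457 mod 13981 = 11609
k ≡ 11609 (mod 13981)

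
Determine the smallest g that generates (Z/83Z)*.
2

A primitive root g modulo p has order p-1 = 82
Prime divisors of 82: [2, 41]
g is a primitive root iff g^(82/q) ≢ 1 (mod 83) for each prime divisor q
Testing small values:
  g = 2: 2^41 ≡ 82, 2^2 ≡ 4 (mod 83) → none is 1, primitive root!
The smallest primitive root is 2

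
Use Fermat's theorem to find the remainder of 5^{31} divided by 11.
5

By Fermat's Little Theorem, a^(p-1) ≡ 1 (mod p) for prime p and gcd(a, p) = 1
Here p = 11, so 5^10 ≡ 1 (mod 11)
We can reduce the exponent: 31 mod 10 = 1
So 5^31 ≡ 5^1 (mod 11)
Computing: 5^1 mod 11 = 5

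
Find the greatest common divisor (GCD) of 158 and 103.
1

Using the Euclidean algorithm:
158 = 1 × 103 + 55
103 = 1 × 55 + 48
55 = 1 × 48 + 7
48 = 6 × 7 + 6
7 = 1 × 6 + 1
6 = 6 × 1 + 0

GCD(158, 103) = 1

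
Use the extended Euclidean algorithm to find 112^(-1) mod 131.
Extended GCD: 112(62) + 131(-53) = 1. So 112^(-1) ≡ 62 ≡ 62 (mod 131). Verify: 112 × 62 = 6944 ≡ 1 (mod 131)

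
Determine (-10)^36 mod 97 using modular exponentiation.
Using repeated squaring. (-10) ≡ 87 (mod 97). 36 = 32 + 4 (binary 100100). Repeated squaring mod 97: 87^1 ≡ 87; 87^2 ≡ 87² = 7569 ≡ 3; 87^4 ≡ 3² = 9 ≡ 9; 87^8 ≡ 9² = 81 ≡ 81; 87^16 ≡ 81² = 6561 ≡ 62; 87^32 ≡ 62² = 3844 ≡ 61. Multiply: (-10)^36 ≡ 87^32 × 87^4 ≡ 61 × 9 (mod 97): 61 × 9 = 549 ≡ 64. So (-10)^36 ≡ 64 (mod 97).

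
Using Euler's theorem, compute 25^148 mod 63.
By Euler: 25^{36} ≡ 1 (mod 63) since gcd(25, 63) = 1. 148 = 4×36 + 4. So 25^{148} ≡ 25^{4} ≡ 25 (mod 63)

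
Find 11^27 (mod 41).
Using repeated squaring. 27 = 16 + 8 + 2 + 1 (binary 11011). Repeated squaring mod 41: 11^1 ≡ 11; 11^2 ≡ 11² = 121 ≡ 39; 11^4 ≡ 39² = 1521 ≡ 4; 11^8 ≡ 4² = 16 ≡ 16; 11^16 ≡ 16² = 256 ≡ 10. Multiply: 11^27 = 11^16 × 11^8 × 11^2 × 11^1 ≡ 10 × 16 × 39 × 11 (mod 41): 10 × 16 = 160 ≡ 37; 37 × 39 = 1443 ≡ 8; 8 × 11 = 88 ≡ 6. So 11^27 ≡ 6 (mod 41).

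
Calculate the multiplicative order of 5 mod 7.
Powers of 5 mod 7: 5^1≡5, 5^2≡4, 5^3≡6, 5^4≡2, 5^5≡3, 5^6≡1. Order = 6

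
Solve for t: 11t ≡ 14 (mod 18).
16

Since gcd(11, 18) = 1 divides 14, a solution exists.
Multiply both sides by the inverse of 11 mod 18:
  11^(-1) mod 18 = 5
  x ≡ 5 × 14 ≡ 70 ≡ 16 (mod 18)
Verification: 11 × 16 = 176 = 9 × 18 + 14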